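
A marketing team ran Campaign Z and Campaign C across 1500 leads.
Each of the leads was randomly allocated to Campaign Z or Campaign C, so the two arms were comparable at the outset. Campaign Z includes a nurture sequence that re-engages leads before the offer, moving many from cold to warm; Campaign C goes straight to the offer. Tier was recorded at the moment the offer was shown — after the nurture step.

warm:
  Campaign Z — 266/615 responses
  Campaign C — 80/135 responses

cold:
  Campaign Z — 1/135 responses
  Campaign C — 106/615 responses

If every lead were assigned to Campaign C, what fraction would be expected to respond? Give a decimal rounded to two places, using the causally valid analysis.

Within every engagement tier level Campaign C has the higher rate, yet pooled Campaign Z does — Simpson's reversal.
Engagement tier is downstream of the campaign. One should not condition on a consequence of treatment, so the overall rates are the right comparison.
So P(outcome | do(Campaign C)) is just the pooled rate for Campaign C: 186/750 = 0.248.

0.25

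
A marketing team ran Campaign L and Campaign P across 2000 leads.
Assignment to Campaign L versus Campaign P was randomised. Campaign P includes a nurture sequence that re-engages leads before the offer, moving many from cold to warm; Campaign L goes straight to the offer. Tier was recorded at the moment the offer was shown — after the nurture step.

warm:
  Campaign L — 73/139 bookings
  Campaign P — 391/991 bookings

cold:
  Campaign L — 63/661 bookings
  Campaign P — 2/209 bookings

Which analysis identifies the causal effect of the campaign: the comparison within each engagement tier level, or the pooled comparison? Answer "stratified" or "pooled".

pooled

Within every engagement tier level Campaign L has the higher rate, yet pooled Campaign P does — Simpson's reversal.
Because the campaign influences engagement tier, engagement tier is a post-treatment mediator, not a confounder. Stratifying on it would bias the estimate; the causal effect is the crude pooled difference.
Pooled: Campaign L 17.0% vs Campaign P 32.8%; Campaign P is higher overall.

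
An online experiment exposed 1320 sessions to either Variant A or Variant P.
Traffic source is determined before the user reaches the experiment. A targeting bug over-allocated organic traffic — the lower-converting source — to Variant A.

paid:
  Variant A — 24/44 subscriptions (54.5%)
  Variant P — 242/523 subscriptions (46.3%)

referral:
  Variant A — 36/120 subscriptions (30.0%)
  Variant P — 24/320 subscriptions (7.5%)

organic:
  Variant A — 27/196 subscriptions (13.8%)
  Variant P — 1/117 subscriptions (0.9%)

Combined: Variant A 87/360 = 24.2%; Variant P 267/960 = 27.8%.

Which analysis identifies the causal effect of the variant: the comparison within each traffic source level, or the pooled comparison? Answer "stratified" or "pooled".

The stratified and pooled comparisons disagree (Variant A wins within each traffic source; Variant P wins overall), so the answer turns on the causal role of traffic source.
The imbalance in traffic source arose from how sessions were allocated, not from anything the variant did; and traffic source independently affects the outcome. The pooled gap is confounded — condition on traffic source.
Within each level — paid: 54.5% vs 46.3%; referral: 30.0% vs 7.5%; organic: 13.8% vs 0.9% — Variant A is higher every time.

stratified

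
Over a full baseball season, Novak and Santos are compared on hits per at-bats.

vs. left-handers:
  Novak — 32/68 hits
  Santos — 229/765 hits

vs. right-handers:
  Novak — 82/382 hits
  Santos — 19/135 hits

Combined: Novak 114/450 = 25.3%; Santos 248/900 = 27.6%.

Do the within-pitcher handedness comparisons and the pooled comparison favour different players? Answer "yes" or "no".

yes

Within each pitcher handedness level (vs. left-handers 47.1% vs 29.9%; vs. right-handers 21.5% vs 14.1%), Novak has the higher rate every time. Pooled: 25.3% vs 27.6% — Santos has the higher rate overall. The two comparisons disagree.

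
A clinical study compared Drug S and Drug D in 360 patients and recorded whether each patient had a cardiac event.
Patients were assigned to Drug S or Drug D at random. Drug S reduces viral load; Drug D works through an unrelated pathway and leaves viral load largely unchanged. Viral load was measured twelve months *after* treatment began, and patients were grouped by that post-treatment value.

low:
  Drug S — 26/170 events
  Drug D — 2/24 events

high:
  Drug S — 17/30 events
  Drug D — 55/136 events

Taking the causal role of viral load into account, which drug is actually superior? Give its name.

Because the drug influences viral load, viral load is a post-treatment mediator, not a confounder. Stratifying on it would bias the estimate; the causal effect is the crude pooled difference.
Pooled: Drug S 21.5% vs Drug D 35.6%; Drug S is lower overall.

Drug S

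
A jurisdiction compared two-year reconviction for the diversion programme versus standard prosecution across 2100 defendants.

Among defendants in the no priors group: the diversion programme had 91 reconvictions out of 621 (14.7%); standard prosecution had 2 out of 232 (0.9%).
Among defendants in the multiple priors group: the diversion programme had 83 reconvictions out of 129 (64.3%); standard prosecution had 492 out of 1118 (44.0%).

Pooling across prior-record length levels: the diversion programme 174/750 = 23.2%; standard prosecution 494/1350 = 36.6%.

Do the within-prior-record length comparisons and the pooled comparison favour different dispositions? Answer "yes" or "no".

yes

Within each prior-record length level (no priors 14.7% vs 0.9%; multiple priors 64.3% vs 44.0%), standard prosecution has the lower rate every time. Pooled: 23.2% vs 36.6% — the diversion programme has the lower rate overall. The two comparisons disagree.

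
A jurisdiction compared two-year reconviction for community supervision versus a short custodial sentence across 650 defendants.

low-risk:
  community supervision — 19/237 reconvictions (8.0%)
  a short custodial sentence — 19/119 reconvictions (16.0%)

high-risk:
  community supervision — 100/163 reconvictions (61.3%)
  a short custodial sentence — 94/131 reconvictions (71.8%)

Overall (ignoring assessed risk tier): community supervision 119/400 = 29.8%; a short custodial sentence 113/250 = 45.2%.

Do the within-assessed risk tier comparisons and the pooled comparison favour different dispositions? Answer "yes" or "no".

Within each assessed risk tier level (low-risk 8.0% vs 16.0%; high-risk 61.3% vs 71.8%), community supervision has the lower rate every time. Pooled: 29.8% vs 45.2% — community supervision has the lower rate overall. They agree.

no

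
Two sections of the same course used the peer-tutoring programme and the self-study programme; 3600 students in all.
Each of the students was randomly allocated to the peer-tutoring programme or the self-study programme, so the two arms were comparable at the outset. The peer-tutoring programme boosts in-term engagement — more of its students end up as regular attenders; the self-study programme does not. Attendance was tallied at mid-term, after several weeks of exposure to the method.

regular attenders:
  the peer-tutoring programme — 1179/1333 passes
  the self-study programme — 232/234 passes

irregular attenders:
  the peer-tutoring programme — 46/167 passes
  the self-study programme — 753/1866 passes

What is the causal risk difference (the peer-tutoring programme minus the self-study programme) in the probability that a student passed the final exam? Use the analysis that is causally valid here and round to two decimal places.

The mid-term attendance-specific comparison favours the self-study programme throughout, but the pooled figures favour the peer-tutoring programme. The question is whether to condition on mid-term attendance.
Because the teaching method influences mid-term attendance, mid-term attendance is a post-treatment mediator, not a confounder. Stratifying on it would bias the estimate; the causal effect is the crude pooled difference.
The causal difference is the pooled difference: 0.817 − 0.469 = +0.348.

+0.35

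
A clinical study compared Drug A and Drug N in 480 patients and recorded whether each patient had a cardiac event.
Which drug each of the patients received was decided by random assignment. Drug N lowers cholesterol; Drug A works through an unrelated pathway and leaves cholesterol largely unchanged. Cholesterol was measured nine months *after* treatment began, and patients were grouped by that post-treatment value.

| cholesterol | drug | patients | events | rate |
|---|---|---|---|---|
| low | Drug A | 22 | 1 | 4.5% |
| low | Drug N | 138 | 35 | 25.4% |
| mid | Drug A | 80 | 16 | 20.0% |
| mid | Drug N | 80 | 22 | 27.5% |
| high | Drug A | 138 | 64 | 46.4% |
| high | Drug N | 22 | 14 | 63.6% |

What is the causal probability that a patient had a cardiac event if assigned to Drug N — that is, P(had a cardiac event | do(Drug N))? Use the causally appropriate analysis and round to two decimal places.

0.30

Stratifying would compare drugs among patients the drugs themselves sorted into cholesterol groups — a form of selection on an intermediate. The unconditioned pooled rates give the total causal effect.
So P(outcome | do(Drug N)) is just the pooled rate for Drug N: 71/240 = 0.296.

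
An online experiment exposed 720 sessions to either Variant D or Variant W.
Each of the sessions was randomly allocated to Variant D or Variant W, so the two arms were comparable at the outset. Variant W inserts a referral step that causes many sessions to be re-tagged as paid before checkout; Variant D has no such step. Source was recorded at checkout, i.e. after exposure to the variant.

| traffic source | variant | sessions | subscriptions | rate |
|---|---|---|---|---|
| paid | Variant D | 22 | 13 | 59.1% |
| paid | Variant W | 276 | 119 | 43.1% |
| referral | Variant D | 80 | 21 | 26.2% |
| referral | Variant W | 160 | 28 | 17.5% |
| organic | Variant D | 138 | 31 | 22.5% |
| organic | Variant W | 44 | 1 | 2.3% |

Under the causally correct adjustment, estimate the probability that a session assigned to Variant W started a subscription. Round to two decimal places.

0.31

The traffic source-specific comparison favours Variant D throughout, but the pooled figures favour Variant W. The question is whether to condition on traffic source.
Traffic source is downstream of the variant. One should not condition on a consequence of treatment, so the overall rates are the right comparison.
So P(outcome | do(Variant W)) is just the pooled rate for Variant W: 148/480 = 0.308.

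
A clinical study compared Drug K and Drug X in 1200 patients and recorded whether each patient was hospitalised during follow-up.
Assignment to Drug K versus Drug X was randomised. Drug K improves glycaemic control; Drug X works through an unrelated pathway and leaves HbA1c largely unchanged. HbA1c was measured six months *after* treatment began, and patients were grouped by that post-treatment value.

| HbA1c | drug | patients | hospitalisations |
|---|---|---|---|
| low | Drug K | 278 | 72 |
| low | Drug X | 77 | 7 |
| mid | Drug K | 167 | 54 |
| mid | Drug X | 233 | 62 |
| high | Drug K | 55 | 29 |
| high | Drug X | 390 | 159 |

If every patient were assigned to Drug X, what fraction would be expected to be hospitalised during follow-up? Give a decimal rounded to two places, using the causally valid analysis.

0.33

HbA1c is downstream of the drug. One should not condition on a consequence of treatment, so the overall rates are the right comparison.
So P(outcome | do(Drug X)) is just the pooled rate for Drug X: 228/700 = 0.326.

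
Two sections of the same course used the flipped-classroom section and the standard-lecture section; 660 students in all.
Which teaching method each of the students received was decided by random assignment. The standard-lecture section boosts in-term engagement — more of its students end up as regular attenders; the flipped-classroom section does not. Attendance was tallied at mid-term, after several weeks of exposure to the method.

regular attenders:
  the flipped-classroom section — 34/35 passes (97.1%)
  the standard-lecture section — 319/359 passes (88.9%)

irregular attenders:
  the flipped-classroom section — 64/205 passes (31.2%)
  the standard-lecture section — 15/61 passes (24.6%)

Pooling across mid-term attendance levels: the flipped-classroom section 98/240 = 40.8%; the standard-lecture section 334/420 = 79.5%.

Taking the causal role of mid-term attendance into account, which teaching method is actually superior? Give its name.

Mid-term attendance is downstream of the teaching method. One should not condition on a consequence of treatment, so the overall rates are the right comparison.
Pooled: the flipped-classroom section 40.8% vs the standard-lecture section 79.5%; the standard-lecture section is higher overall.

the standard-lecture section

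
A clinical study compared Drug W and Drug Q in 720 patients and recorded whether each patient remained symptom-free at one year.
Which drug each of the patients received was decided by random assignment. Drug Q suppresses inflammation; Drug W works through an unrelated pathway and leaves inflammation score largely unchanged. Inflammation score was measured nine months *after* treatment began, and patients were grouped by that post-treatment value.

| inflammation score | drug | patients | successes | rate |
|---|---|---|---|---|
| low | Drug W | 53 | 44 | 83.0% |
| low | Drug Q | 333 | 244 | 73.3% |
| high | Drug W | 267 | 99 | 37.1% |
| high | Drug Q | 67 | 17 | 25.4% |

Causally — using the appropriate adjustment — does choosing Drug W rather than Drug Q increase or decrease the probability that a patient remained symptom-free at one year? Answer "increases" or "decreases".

decreases

Because the drug influences inflammation score, inflammation score is a post-treatment mediator, not a confounder. Stratifying on it would bias the estimate; the causal effect is the crude pooled difference.
Pooled: Drug W 44.7% vs Drug Q 65.2%; Drug Q is higher overall.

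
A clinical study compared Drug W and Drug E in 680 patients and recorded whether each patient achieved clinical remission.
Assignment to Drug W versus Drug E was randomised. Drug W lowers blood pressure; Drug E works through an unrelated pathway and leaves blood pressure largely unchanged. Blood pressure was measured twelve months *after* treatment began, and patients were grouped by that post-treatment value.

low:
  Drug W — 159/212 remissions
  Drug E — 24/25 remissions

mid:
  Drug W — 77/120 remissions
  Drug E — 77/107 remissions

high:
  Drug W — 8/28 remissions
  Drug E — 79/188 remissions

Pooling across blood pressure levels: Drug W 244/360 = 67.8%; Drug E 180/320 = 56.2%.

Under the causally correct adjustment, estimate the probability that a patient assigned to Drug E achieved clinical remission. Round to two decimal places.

0.56

The distribution of blood pressure is itself part of what the drug does — it is an intermediate outcome. Holding it fixed would remove that part of the effect; the total effect is the pooled difference.
So P(outcome | do(Drug E)) is just the pooled rate for Drug E: 180/320 = 0.562.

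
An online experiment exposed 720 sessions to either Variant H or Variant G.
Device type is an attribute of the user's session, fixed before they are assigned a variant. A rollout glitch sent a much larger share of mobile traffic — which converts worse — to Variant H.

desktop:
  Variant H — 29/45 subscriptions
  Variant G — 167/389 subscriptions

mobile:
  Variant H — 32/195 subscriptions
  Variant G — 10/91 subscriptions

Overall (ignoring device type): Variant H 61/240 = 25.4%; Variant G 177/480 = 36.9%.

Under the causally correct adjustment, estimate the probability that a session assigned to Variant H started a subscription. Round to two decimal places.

The device type-specific comparison favours Variant H throughout, but the pooled figures favour Variant G. The question is whether to condition on device type.
The imbalance in device type arose from how sessions were allocated, not from anything the variant did; and device type independently affects the outcome. The pooled gap is confounded — condition on device type.
Standardising Variant H to the population device type mix: 0.603·29/45 + 0.397·32/195 = 0.454.

0.45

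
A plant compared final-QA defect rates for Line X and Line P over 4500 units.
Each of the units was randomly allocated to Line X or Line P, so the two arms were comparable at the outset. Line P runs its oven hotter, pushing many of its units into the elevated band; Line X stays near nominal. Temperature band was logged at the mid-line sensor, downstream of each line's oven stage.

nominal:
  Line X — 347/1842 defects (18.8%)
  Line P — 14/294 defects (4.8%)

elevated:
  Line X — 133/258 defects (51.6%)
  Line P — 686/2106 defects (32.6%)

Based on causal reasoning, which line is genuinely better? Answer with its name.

Line X

The in-process temperature band-specific comparison favours Line P throughout, but the pooled figures favour Line X. The question is whether to condition on in-process temperature band.
In-process temperature band is recorded after the line and is itself shifted by it — it sits on the causal path from line to outcome. Conditioning on a mediator would strip out part of the effect we want; the pooled comparison gives the total causal effect.
Pooled: Line X 22.9% vs Line P 29.2%; Line X is lower overall.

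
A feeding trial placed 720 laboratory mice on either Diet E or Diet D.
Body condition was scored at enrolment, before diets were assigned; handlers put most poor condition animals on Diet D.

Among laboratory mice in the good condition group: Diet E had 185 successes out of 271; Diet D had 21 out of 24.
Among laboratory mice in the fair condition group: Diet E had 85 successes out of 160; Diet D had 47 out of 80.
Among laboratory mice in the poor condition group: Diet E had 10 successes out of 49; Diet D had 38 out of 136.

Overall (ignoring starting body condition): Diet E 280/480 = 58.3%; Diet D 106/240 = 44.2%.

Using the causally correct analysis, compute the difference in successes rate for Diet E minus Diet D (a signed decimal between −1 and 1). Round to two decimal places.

Starting body condition is set before the diet has any effect — it is not caused by the diet — and it independently drives the outcome. That makes it a confounder, so the causal comparison is within starting body condition levels.
Adjusting over the population distribution of starting body condition: 0.410·(0.683−0.875) + 0.333·(0.531−0.588) + 0.257·(0.204−0.279) = -0.117.

-0.12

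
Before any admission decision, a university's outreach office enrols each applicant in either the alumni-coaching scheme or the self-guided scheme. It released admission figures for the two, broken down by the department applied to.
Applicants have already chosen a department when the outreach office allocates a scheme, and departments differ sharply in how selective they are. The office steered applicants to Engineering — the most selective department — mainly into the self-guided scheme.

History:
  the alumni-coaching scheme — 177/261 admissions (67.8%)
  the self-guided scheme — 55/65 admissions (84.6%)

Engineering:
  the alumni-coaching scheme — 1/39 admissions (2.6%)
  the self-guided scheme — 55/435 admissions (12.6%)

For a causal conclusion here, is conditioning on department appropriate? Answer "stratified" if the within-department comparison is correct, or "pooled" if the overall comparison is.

the self-guided scheme is higher inside every department stratum but the alumni-coaching scheme is higher in aggregate. Whether to stratify depends on how department relates to the outreach scheme.
Nothing the outreach scheme does changes department; the imbalance is an allocation artefact. With department also predicting the outcome, the pooled figure is confounded, and the within-stratum comparison is the causal one.
Within each level — History: 67.8% vs 84.6%; Engineering: 2.6% vs 12.6% — the self-guided scheme is higher every time.

stratified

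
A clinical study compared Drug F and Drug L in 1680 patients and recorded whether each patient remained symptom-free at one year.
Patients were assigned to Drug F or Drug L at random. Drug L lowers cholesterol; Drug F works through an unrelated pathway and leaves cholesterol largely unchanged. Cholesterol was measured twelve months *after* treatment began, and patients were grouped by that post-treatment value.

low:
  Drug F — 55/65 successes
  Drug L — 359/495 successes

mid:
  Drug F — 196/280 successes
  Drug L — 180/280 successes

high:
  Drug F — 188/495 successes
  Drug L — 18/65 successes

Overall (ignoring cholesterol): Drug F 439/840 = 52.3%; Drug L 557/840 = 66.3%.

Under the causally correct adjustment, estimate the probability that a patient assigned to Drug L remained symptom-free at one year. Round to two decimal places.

0.66

The cholesterol-specific comparison favours Drug F throughout, but the pooled figures favour Drug L. The question is whether to condition on cholesterol.
Cholesterol lies on the pathway drug → cholesterol → outcome, so adjusting for it blocks the indirect effect. For the total causal effect of drug, use the unadjusted pooled rates.
So P(outcome | do(Drug L)) is just the pooled rate for Drug L: 557/840 = 0.663.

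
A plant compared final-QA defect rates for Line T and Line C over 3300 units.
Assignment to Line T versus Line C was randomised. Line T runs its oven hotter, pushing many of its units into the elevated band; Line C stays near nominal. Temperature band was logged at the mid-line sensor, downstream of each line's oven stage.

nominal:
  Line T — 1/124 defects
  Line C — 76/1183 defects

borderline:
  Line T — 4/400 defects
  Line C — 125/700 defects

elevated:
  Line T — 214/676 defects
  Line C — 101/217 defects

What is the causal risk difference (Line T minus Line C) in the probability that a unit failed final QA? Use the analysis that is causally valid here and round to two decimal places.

+0.04

Stratifying would compare lines among units the lines themselves sorted into in-process temperature band groups — a form of selection on an intermediate. The unconditioned pooled rates give the total causal effect.
The causal difference is the pooled difference: 0.182 − 0.144 = +0.039.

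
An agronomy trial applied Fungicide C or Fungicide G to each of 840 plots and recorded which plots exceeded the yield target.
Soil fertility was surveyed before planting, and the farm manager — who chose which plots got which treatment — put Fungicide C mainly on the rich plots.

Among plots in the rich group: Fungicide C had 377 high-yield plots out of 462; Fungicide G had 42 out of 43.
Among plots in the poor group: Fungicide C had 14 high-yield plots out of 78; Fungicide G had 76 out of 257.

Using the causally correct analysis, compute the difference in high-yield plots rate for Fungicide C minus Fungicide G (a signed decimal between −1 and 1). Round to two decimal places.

-0.14

Soil fertility differs across fungicides for reasons unrelated to any effect of the fungicide itself, and it separately predicts the outcome — a classic confounder. We must compare within soil fertility levels.
Adjusting over the population distribution of soil fertility: 0.601·(0.816−0.977) + 0.399·(0.179−0.296) = -0.143.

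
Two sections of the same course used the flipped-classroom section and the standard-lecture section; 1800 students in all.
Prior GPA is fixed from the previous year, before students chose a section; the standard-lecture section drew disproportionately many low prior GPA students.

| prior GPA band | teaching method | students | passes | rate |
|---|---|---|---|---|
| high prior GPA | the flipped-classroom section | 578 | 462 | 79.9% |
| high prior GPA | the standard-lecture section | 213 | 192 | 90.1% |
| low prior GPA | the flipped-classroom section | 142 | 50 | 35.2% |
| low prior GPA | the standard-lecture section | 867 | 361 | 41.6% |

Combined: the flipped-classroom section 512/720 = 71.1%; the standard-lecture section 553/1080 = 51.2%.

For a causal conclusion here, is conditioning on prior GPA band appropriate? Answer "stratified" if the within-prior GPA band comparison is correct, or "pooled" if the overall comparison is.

The prior GPA band-specific comparison favours the standard-lecture section throughout, but the pooled figures favour the flipped-classroom section. The question is whether to condition on prior GPA band.
Prior GPA band differs across teaching methods for reasons unrelated to any effect of the teaching method itself, and it separately predicts the outcome — a classic confounder. We must compare within prior GPA band levels.
Within each level — high prior GPA: 79.9% vs 90.1%; low prior GPA: 35.2% vs 41.6% — the standard-lecture section is higher every time.

stratified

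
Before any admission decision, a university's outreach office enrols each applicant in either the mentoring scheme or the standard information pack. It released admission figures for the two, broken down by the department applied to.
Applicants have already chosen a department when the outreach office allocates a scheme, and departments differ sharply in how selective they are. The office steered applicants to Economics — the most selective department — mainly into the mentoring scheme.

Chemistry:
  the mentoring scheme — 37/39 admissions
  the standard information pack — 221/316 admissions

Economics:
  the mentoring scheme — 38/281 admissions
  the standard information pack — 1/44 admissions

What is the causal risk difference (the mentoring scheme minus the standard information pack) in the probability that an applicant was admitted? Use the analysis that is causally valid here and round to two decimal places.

+0.18

Department differs across outreach schemes for reasons unrelated to any effect of the outreach scheme itself, and it separately predicts the outcome — a classic confounder. We must compare within department levels.
Adjusting over the population distribution of department: 0.522·(0.949−0.699) + 0.478·(0.135−0.023) = +0.184.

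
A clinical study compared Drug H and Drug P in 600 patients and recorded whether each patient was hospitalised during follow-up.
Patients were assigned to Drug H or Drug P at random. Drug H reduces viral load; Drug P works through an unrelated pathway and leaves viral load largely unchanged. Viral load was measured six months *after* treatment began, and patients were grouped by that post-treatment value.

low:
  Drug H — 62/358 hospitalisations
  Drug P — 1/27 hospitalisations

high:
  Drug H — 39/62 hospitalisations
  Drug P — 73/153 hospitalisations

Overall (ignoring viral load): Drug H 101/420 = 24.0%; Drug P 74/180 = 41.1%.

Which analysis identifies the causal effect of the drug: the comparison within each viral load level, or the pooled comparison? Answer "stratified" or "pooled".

Within every viral load level Drug P has the lower rate, yet pooled Drug H does — Simpson's reversal.
The distribution of viral load is itself part of what the drug does — it is an intermediate outcome. Holding it fixed would remove that part of the effect; the total effect is the pooled difference.
Pooled: Drug H 24.0% vs Drug P 41.1%; Drug H is lower overall.

pooled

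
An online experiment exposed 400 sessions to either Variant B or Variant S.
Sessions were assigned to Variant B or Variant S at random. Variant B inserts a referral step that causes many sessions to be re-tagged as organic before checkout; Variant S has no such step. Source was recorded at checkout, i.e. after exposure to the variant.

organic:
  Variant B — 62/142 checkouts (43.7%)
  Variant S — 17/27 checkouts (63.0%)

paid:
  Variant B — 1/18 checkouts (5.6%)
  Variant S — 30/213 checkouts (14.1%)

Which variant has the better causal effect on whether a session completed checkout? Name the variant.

Variant B

Variant S is higher inside every traffic source stratum but Variant B is higher in aggregate. Whether to stratify depends on how traffic source relates to the variant.
Traffic source here is a post-treatment variable shaped by the variant; conditioning on it would introduce bias rather than remove it. The overall comparison is the causal one.
Pooled: Variant B 39.4% vs Variant S 19.6%; Variant B is higher overall.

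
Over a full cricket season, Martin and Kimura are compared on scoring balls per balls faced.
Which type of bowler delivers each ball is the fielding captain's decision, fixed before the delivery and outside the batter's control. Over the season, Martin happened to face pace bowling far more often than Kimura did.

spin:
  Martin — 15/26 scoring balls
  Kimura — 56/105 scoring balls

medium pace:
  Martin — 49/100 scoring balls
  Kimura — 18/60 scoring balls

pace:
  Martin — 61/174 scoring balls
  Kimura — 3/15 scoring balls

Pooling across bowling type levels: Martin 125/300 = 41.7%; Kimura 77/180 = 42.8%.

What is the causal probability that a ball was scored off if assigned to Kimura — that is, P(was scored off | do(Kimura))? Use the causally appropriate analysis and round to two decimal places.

Bowling type satisfies the back-door criterion: it is not a descendant of the player, and it blocks the spurious path from player to outcome. Adjusting for it (i.e., using the within-bowling type rates) gives the causal effect.
Standardising Kimura to the population bowling type mix: 0.273·56/105 + 0.333·18/60 + 0.394·3/15 = 0.324.

0.32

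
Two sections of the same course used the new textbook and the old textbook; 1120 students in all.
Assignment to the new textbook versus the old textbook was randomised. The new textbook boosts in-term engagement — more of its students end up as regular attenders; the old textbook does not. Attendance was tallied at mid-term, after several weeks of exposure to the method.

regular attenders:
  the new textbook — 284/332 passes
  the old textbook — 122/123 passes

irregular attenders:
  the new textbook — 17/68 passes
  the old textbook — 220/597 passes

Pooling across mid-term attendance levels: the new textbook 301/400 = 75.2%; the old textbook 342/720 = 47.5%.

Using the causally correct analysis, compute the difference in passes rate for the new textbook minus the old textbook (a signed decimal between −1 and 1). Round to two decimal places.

Within every mid-term attendance level the old textbook has the higher rate, yet pooled the new textbook does — Simpson's reversal.
Mid-term attendance here is a post-treatment variable shaped by the teaching method; conditioning on it would introduce bias rather than remove it. The overall comparison is the causal one.
The causal difference is the pooled difference: 0.752 − 0.475 = +0.278.

+0.28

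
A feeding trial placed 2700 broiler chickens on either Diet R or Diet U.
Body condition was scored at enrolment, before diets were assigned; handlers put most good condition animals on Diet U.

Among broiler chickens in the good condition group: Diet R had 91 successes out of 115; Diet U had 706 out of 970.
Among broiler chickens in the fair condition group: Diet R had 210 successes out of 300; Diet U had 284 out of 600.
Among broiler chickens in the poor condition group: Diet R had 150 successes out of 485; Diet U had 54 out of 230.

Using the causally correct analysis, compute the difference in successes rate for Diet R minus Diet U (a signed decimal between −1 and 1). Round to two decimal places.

The stratified and pooled comparisons disagree (Diet R wins within each starting body condition; Diet U wins overall), so the answer turns on the causal role of starting body condition.
Starting body condition is set before the diet has any effect — it is not caused by the diet — and it independently drives the outcome. That makes it a confounder, so the causal comparison is within starting body condition levels.
Adjusting over the population distribution of starting body condition: 0.402·(0.791−0.728) + 0.333·(0.700−0.473) + 0.265·(0.309−0.235) = +0.121.

+0.12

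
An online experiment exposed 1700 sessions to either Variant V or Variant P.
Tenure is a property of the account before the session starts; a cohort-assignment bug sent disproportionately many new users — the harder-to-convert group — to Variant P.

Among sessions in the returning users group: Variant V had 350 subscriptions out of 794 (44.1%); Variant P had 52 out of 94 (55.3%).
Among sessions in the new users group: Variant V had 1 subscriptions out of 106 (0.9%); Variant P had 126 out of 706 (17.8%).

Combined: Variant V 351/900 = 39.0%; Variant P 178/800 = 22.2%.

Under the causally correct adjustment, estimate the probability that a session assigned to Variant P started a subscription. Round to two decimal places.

Variant P is higher inside every user tenure stratum but Variant V is higher in aggregate. Whether to stratify depends on how user tenure relates to the variant.
User tenure satisfies the back-door criterion: it is not a descendant of the variant, and it blocks the spurious path from variant to outcome. Adjusting for it (i.e., using the within-user tenure rates) gives the causal effect.
Standardising Variant P to the population user tenure mix: 0.522·52/94 + 0.478·126/706 = 0.374.

0.37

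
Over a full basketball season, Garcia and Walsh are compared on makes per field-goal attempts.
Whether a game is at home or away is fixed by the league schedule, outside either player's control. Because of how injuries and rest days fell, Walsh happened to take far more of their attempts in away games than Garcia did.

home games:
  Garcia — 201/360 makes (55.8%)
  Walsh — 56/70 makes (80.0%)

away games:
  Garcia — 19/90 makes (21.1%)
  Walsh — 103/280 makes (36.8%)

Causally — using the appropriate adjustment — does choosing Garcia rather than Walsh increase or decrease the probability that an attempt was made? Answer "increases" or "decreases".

decreases

Game venue differs across players for reasons unrelated to any effect of the player itself, and it separately predicts the outcome — a classic confounder. We must compare within game venue levels.
Within each level — home games: 55.8% vs 80.0%; away games: 21.1% vs 36.8% — Walsh is higher every time.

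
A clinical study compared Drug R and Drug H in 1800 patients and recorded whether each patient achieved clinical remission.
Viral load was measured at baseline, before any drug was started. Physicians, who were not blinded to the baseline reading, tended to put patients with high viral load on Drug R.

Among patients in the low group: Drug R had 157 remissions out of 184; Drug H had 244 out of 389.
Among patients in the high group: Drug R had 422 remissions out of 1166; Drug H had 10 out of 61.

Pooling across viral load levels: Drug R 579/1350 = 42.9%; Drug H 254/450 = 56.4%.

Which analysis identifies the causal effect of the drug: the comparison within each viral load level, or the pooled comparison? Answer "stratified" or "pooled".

The viral load-specific comparison favours Drug R throughout, but the pooled figures favour Drug H. The question is whether to condition on viral load.
The imbalance in viral load arose from how patients were allocated, not from anything the drug did; and viral load independently affects the outcome. The pooled gap is confounded — condition on viral load.
Within each level — low: 85.3% vs 62.7%; high: 36.2% vs 16.4% — Drug R is higher every time.

stratified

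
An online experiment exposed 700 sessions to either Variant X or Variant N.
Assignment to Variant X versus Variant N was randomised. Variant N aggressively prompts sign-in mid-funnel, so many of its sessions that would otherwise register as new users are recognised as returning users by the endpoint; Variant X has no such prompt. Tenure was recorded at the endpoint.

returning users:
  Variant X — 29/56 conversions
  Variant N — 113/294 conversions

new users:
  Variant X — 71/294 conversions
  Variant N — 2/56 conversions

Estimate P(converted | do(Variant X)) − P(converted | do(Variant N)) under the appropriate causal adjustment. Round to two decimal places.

-0.04

Because the variant influences user tenure, user tenure is a post-treatment mediator, not a confounder. Stratifying on it would bias the estimate; the causal effect is the crude pooled difference.
The causal difference is the pooled difference: 0.286 − 0.329 = -0.043.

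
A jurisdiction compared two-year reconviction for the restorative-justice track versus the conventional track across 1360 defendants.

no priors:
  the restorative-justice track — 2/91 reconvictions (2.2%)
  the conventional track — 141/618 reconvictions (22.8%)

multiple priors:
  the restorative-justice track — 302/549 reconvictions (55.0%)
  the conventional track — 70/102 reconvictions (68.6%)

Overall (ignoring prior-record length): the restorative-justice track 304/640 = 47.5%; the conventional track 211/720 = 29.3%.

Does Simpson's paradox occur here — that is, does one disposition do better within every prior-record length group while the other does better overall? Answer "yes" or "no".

yes

Within each prior-record length level (no priors 2.2% vs 22.8%; multiple priors 55.0% vs 68.6%), the restorative-justice track has the lower rate every time. Pooled: 47.5% vs 29.3% — the conventional track has the lower rate overall. The two comparisons disagree.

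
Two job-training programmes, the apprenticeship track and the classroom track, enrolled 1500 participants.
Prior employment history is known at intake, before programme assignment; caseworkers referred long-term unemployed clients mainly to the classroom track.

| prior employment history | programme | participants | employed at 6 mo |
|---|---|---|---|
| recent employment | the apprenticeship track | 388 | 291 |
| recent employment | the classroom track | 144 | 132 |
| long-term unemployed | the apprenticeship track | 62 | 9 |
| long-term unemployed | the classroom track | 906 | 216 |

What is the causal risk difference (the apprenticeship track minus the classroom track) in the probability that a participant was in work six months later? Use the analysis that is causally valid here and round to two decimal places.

Within every prior employment history level the classroom track has the higher rate, yet pooled the apprenticeship track does — Simpson's reversal.
Nothing the programme does changes prior employment history; the imbalance is an allocation artefact. With prior employment history also predicting the outcome, the pooled figure is confounded, and the within-stratum comparison is the causal one.
Adjusting over the population distribution of prior employment history: 0.355·(0.750−0.917) + 0.645·(0.145−0.238) = -0.119.

-0.12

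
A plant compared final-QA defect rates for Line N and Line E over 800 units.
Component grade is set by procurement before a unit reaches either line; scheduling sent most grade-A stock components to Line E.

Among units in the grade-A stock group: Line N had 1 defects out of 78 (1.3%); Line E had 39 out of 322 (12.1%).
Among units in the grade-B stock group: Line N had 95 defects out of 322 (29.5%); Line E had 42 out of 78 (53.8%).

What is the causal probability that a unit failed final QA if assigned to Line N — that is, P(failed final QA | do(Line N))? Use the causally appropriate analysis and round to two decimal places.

0.15

The component grade-specific comparison favours Line N throughout, but the pooled figures favour Line E. The question is whether to condition on component grade.
Component grade satisfies the back-door criterion: it is not a descendant of the line, and it blocks the spurious path from line to outcome. Adjusting for it (i.e., using the within-component grade rates) gives the causal effect.
Standardising Line N to the population component grade mix: 0.500·1/78 + 0.500·95/322 = 0.154.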